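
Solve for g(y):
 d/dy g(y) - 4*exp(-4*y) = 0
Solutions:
 g(y) = C1 - exp(-4*y)


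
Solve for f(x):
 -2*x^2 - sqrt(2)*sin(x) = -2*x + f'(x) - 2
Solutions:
 f(x) = C1 - 2*x^3/3 + x^2 + 2*x + sqrt(2)*cos(x)


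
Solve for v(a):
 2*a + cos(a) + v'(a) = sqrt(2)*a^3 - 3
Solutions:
 v(a) = C1 + sqrt(2)*a^4/4 - a^2 - 3*a - sin(a)


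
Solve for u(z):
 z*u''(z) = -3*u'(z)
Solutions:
 u(z) = C1 + C2/z^2


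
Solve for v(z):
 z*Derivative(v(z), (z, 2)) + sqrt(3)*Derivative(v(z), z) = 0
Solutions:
 v(z) = C1 + C2*z^(1 - sqrt(3))


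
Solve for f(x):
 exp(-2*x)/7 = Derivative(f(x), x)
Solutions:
 f(x) = C1 - exp(-2*x)/14


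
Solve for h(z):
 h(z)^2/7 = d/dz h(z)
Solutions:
 h(z) = -7/(C1 + z)


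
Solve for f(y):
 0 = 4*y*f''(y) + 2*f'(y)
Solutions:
 f(y) = C1 + C2*sqrt(y)


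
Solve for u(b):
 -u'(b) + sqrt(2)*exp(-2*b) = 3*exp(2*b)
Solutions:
 u(b) = C1 - 3*exp(2*b)/2 - sqrt(2)*exp(-2*b)/2


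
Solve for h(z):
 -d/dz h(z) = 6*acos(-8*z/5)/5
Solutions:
 h(z) = C1 - 6*z*acos(-8*z/5)/5 - 3*sqrt(25 - 64*z^2)/20


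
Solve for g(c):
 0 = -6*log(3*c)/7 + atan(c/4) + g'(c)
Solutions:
 g(c) = C1 + 6*c*log(c)/7 - c*atan(c/4) - 6*c/7 + 6*c*log(3)/7 + 2*log(c^2 + 16)


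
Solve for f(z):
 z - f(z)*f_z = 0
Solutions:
 f(z) = -sqrt(C1 + z^2)
 f(z) = sqrt(C1 + z^2)


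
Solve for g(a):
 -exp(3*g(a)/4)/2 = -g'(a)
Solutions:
 g(a) = 4*log(-1/(C1 + 3*a))/3 + 4*log(2)
 g(a) = 4*log((-1/(C1 + a))^(1/3)*(-3^(2/3)/3 - 3^(1/6)*I))
 g(a) = 4*log((-1/(C1 + a))^(1/3)*(-3^(2/3)/3 + 3^(1/6)*I))


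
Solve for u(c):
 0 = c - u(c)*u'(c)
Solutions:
 u(c) = -sqrt(C1 + c^2)
 u(c) = sqrt(C1 + c^2)


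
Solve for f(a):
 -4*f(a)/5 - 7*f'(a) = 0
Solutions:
 f(a) = C1*exp(-4*a/35)


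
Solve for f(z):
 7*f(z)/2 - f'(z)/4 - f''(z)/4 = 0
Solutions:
 f(z) = C1*exp(z*(-1 + sqrt(57))/2) + C2*exp(-z*(1 + sqrt(57))/2)


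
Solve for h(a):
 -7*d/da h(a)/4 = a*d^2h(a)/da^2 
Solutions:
 h(a) = C1 + C2/a^(3/4)


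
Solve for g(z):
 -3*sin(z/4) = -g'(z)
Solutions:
 g(z) = C1 - 12*cos(z/4)


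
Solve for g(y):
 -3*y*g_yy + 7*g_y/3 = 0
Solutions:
 g(y) = C1 + C2*y^(16/9)


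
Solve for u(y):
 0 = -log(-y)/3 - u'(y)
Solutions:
 u(y) = C1 - y*log(-y)/3 + y/3


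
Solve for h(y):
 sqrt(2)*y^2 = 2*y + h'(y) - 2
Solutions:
 h(y) = C1 + sqrt(2)*y^3/3 - y^2 + 2*y


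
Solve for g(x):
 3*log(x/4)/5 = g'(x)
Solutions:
 g(x) = C1 + 3*x*log(x)/5 - 6*x*log(2)/5 - 3*x/5


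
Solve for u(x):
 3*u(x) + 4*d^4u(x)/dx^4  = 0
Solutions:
 u(x) = (C1*sin(3^(1/4)*x/2) + C2*cos(3^(1/4)*x/2))*exp(-3^(1/4)*x/2) + (C3*sin(3^(1/4)*x/2) + C4*cos(3^(1/4)*x/2))*exp(3^(1/4)*x/2)


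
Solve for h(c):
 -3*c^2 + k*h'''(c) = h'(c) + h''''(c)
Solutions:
 h(c) = C1 + C2*exp(c*(-k^2/(-k^3 + sqrt(-4*k^6 + (27 - 2*k^3)^2)/2 + 27/2)^(1/3) + k - (-k^3 + sqrt(-4*k^6 + (27 - 2*k^3)^2)/2 + 27/2)^(1/3))/3) + C3*exp(c*(-4*k^2/((-1 + sqrt(3)*I)*(-k^3 + sqrt(-4*k^6 + (27 - 2*k^3)^2)/2 + 27/2)^(1/3)) + 2*k + (-k^3 + sqrt(-4*k^6 + (27 - 2*k^3)^2)/2 + 27/2)^(1/3) - sqrt(3)*I*(-k^3 + sqrt(-4*k^6 + (27 - 2*k^3)^2)/2 + 27/2)^(1/3))/6) + C4*exp(c*(4*k^2/((1 + sqrt(3)*I)*(-k^3 + sqrt(-4*k^6 + (27 - 2*k^3)^2)/2 + 27/2)^(1/3)) + 2*k + (-k^3 + sqrt(-4*k^6 + (27 - 2*k^3)^2)/2 + 27/2)^(1/3) + sqrt(3)*I*(-k^3 + sqrt(-4*k^6 + (27 - 2*k^3)^2)/2 + 27/2)^(1/3))/6) - c^3 - 6*c*k


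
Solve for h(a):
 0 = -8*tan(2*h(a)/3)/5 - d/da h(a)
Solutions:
 h(a) = -3*asin(C1*exp(-16*a/15))/2 + 3*pi/2
 h(a) = 3*asin(C1*exp(-16*a/15))/2


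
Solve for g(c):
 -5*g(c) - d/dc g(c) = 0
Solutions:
 g(c) = C1*exp(-5*c)


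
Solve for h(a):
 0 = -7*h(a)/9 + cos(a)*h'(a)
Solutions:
 h(a) = C1*(sin(a) + 1)^(7/18)/(sin(a) - 1)^(7/18)


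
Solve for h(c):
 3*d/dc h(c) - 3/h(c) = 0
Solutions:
 h(c) = -sqrt(C1 + 2*c)
 h(c) = sqrt(C1 + 2*c)


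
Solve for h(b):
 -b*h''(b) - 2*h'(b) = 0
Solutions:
 h(b) = C1 + C2/b


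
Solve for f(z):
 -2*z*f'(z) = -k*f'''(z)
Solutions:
 f(z) = C1 + Integral(C2*airyai(2^(1/3)*z*(1/k)^(1/3)) + C3*airybi(2^(1/3)*z*(1/k)^(1/3)), z)


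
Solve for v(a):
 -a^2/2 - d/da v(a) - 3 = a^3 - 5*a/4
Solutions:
 v(a) = C1 - a^4/4 - a^3/6 + 5*a^2/8 - 3*a


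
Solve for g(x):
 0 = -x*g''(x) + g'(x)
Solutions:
 g(x) = C1 + C2*x^2


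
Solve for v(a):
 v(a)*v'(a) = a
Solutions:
 v(a) = -sqrt(C1 + a^2)
 v(a) = sqrt(C1 + a^2)


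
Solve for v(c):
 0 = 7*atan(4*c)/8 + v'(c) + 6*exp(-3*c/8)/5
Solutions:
 v(c) = C1 - 7*c*atan(4*c)/8 + 7*log(16*c^2 + 1)/64 + 16*exp(-3*c/8)/5


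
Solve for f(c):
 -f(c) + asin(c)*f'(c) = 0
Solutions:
 f(c) = C1*exp(Integral(1/asin(c), c))


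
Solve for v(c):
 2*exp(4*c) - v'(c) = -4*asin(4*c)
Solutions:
 v(c) = C1 + 4*c*asin(4*c) + sqrt(1 - 16*c^2) + exp(4*c)/2


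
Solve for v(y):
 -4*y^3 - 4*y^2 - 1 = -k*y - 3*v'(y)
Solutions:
 v(y) = C1 - k*y^2/6 + y^4/3 + 4*y^3/9 + y/3


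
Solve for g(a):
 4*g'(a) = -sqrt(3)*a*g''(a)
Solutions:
 g(a) = C1 + C2*a^(1 - 4*sqrt(3)/3)


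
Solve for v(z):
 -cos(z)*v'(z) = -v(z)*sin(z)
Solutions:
 v(z) = C1/cos(z)


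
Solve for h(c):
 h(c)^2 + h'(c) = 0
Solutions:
 h(c) = 1/(C1 + c)


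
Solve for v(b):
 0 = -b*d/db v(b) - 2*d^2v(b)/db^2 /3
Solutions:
 v(b) = C1 + C2*erf(sqrt(3)*b/2)


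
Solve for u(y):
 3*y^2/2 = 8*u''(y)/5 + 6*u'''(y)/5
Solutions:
 u(y) = C1 + C2*y + C3*exp(-4*y/3) + 5*y^4/64 - 15*y^3/64 + 135*y^2/256


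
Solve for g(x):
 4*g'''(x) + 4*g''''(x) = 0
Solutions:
 g(x) = C1 + C2*x + C3*x^2 + C4*exp(-x)


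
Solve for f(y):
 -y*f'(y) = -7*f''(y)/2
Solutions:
 f(y) = C1 + C2*erfi(sqrt(7)*y/7)


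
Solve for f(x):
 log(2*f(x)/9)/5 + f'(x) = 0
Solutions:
 5*Integral(1/(log(_y) - 2*log(3) + log(2)), (_y, f(x))) = C1 - x


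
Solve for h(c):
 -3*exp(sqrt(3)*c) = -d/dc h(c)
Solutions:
 h(c) = C1 + sqrt(3)*exp(sqrt(3)*c)


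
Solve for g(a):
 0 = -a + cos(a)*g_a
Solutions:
 g(a) = C1 + Integral(a/cos(a), a)


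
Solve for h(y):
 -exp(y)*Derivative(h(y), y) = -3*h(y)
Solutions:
 h(y) = C1*exp(-3*exp(-y))


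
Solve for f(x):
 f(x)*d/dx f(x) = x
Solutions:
 f(x) = -sqrt(C1 + x^2)
 f(x) = sqrt(C1 + x^2)


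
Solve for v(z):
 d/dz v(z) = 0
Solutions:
 v(z) = C1


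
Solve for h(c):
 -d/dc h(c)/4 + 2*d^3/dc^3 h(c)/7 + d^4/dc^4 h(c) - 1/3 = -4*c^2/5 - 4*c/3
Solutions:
 h(c) = C1 + C2*exp(-c*(16/(21*sqrt(191793) + 9197)^(1/3) + 8 + (21*sqrt(191793) + 9197)^(1/3))/84)*sin(sqrt(3)*c*(-(21*sqrt(191793) + 9197)^(1/3) + 16/(21*sqrt(191793) + 9197)^(1/3))/84) + C3*exp(-c*(16/(21*sqrt(191793) + 9197)^(1/3) + 8 + (21*sqrt(191793) + 9197)^(1/3))/84)*cos(sqrt(3)*c*(-(21*sqrt(191793) + 9197)^(1/3) + 16/(21*sqrt(191793) + 9197)^(1/3))/84) + C4*exp(c*(-4 + 16/(21*sqrt(191793) + 9197)^(1/3) + (21*sqrt(191793) + 9197)^(1/3))/42) + 16*c^3/15 + 8*c^2/3 + 628*c/105


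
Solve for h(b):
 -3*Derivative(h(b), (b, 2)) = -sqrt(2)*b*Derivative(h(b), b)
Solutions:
 h(b) = C1 + C2*erfi(2^(3/4)*sqrt(3)*b/6)


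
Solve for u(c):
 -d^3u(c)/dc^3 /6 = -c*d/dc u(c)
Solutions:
 u(c) = C1 + Integral(C2*airyai(6^(1/3)*c) + C3*airybi(6^(1/3)*c), c)


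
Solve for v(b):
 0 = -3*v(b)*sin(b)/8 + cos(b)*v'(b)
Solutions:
 v(b) = C1/cos(b)^(3/8)


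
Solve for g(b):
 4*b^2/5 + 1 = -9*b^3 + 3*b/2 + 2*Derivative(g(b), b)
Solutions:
 g(b) = C1 + 9*b^4/8 + 2*b^3/15 - 3*b^2/8 + b/2


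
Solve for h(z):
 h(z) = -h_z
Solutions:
 h(z) = C1*exp(-z)


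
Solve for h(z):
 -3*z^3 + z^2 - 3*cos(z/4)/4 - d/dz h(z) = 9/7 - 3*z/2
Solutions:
 h(z) = C1 - 3*z^4/4 + z^3/3 + 3*z^2/4 - 9*z/7 - 3*sin(z/4)


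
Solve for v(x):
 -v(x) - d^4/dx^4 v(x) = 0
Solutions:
 v(x) = (C1*sin(sqrt(2)*x/2) + C2*cos(sqrt(2)*x/2))*exp(-sqrt(2)*x/2) + (C3*sin(sqrt(2)*x/2) + C4*cos(sqrt(2)*x/2))*exp(sqrt(2)*x/2)


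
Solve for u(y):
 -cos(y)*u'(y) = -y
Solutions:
 u(y) = C1 + Integral(y/cos(y), y)


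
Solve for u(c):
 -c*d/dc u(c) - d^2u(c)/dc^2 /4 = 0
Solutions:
 u(c) = C1 + C2*erf(sqrt(2)*c)


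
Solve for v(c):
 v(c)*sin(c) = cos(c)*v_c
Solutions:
 v(c) = C1/cos(c)


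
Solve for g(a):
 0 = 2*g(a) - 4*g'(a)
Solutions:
 g(a) = C1*exp(a/2)


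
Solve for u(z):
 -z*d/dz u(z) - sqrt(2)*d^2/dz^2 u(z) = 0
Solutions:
 u(z) = C1 + C2*erf(2^(1/4)*z/2)


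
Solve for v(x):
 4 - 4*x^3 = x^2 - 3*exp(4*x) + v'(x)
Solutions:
 v(x) = C1 - x^4 - x^3/3 + 4*x + 3*exp(4*x)/4


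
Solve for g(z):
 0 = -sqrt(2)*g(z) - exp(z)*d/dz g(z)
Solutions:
 g(z) = C1*exp(sqrt(2)*exp(-z))


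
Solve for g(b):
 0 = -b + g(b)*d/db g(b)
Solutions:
 g(b) = -sqrt(C1 + b^2)
 g(b) = sqrt(C1 + b^2)


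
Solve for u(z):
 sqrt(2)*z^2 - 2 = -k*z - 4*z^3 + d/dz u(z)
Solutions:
 u(z) = C1 + k*z^2/2 + z^4 + sqrt(2)*z^3/3 - 2*z


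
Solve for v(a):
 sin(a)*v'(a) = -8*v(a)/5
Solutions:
 v(a) = C1*(cos(a) + 1)^(4/5)/(cos(a) - 1)^(4/5)


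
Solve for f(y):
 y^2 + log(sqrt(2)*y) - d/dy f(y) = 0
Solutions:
 f(y) = C1 + y^3/3 + y*log(y) - y + y*log(2)/2


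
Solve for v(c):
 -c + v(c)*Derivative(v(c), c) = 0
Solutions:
 v(c) = -sqrt(C1 + c^2)
 v(c) = sqrt(C1 + c^2)


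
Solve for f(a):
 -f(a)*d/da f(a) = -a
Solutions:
 f(a) = -sqrt(C1 + a^2)
 f(a) = sqrt(C1 + a^2)


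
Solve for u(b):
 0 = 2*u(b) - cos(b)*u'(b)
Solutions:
 u(b) = C1*(sin(b) + 1)/(sin(b) - 1)


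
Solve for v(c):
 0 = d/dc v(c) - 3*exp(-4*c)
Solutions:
 v(c) = C1 - 3*exp(-4*c)/4


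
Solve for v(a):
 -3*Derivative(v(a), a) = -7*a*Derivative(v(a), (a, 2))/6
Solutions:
 v(a) = C1 + C2*a^(25/7)


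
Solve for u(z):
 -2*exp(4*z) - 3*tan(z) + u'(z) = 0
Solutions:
 u(z) = C1 + exp(4*z)/2 - 3*log(cos(z))


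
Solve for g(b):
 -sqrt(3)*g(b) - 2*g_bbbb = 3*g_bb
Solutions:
 g(b) = (C1*sin(2^(3/4)*3^(1/8)*b*cos(atan(sqrt(-9 + 8*sqrt(3))/3)/2)/2) + C2*cos(2^(3/4)*3^(1/8)*b*cos(atan(sqrt(-9 + 8*sqrt(3))/3)/2)/2))*exp(-2^(3/4)*3^(1/8)*b*sin(atan(sqrt(-9 + 8*sqrt(3))/3)/2)/2) + (C3*sin(2^(3/4)*3^(1/8)*b*cos(atan(sqrt(-9 + 8*sqrt(3))/3)/2)/2) + C4*cos(2^(3/4)*3^(1/8)*b*cos(atan(sqrt(-9 + 8*sqrt(3))/3)/2)/2))*exp(2^(3/4)*3^(1/8)*b*sin(atan(sqrt(-9 + 8*sqrt(3))/3)/2)/2)


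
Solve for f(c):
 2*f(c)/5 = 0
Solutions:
 f(c) = 0


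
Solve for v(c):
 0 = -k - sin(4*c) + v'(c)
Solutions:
 v(c) = C1 + c*k - cos(4*c)/4


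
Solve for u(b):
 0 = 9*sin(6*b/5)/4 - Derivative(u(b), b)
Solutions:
 u(b) = C1 - 15*cos(6*b/5)/8


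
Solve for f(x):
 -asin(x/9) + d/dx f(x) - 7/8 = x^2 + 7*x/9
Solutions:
 f(x) = C1 + x^3/3 + 7*x^2/18 + x*asin(x/9) + 7*x/8 + sqrt(81 - x^2)


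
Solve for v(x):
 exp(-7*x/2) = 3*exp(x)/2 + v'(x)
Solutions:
 v(x) = C1 - 3*exp(x)/2 - 2*exp(-7*x/2)/7


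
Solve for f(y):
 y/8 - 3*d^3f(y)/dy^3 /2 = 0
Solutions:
 f(y) = C1 + C2*y + C3*y^2 + y^4/288


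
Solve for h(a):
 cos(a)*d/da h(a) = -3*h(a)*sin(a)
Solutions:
 h(a) = C1*cos(a)^3


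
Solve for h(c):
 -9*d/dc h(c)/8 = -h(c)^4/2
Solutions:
 h(c) = 3^(1/3)*(-1/(C1 + 4*c))^(1/3)
 h(c) = (-1/(C1 + 4*c))^(1/3)*(-3^(1/3) - 3^(5/6)*I)/2
 h(c) = (-1/(C1 + 4*c))^(1/3)*(-3^(1/3) + 3^(5/6)*I)/2


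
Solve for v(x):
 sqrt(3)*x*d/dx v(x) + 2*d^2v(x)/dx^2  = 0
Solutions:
 v(x) = C1 + C2*erf(3^(1/4)*x/2)


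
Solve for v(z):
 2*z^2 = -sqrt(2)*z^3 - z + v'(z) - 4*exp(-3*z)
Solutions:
 v(z) = C1 + sqrt(2)*z^4/4 + 2*z^3/3 + z^2/2 - 4*exp(-3*z)/3


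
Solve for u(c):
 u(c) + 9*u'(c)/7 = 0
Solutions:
 u(c) = C1*exp(-7*c/9)


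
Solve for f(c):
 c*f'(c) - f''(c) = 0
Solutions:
 f(c) = C1 + C2*erfi(sqrt(2)*c/2)


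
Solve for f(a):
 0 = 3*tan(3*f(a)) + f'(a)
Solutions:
 f(a) = -asin(C1*exp(-9*a))/3 + pi/3
 f(a) = asin(C1*exp(-9*a))/3


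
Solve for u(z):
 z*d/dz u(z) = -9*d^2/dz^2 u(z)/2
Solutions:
 u(z) = C1 + C2*erf(z/3)


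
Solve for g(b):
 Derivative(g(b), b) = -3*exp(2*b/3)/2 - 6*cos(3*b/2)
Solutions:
 g(b) = C1 - 9*exp(2*b/3)/4 - 4*sin(3*b/2)


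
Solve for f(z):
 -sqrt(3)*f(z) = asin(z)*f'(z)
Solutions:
 f(z) = C1*exp(-sqrt(3)*Integral(1/asin(z), z))


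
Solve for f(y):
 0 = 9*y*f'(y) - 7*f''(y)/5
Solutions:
 f(y) = C1 + C2*erfi(3*sqrt(70)*y/14)


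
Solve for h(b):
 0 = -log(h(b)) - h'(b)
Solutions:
 li(h(b)) = C1 - b


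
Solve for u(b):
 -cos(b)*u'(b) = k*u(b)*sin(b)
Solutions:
 u(b) = C1*exp(k*log(cos(b)))


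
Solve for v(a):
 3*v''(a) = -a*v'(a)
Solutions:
 v(a) = C1 + C2*erf(sqrt(6)*a/6)


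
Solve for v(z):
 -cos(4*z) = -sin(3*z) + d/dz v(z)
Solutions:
 v(z) = C1 - sin(4*z)/4 - cos(3*z)/3


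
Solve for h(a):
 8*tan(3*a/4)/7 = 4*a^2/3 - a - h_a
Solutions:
 h(a) = C1 + 4*a^3/9 - a^2/2 + 32*log(cos(3*a/4))/21


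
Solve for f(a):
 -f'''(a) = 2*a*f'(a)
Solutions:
 f(a) = C1 + Integral(C2*airyai(-2^(1/3)*a) + C3*airybi(-2^(1/3)*a), a)


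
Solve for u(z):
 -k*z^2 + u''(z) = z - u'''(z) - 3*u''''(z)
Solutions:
 u(z) = C1 + C2*z + k*z^4/12 + z^3*(1 - 2*k)/6 + z^2*(-2*k - 1/2) + (C3*sin(sqrt(11)*z/6) + C4*cos(sqrt(11)*z/6))*exp(-z/6)


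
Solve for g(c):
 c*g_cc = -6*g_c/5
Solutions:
 g(c) = C1 + C2/c^(1/5)


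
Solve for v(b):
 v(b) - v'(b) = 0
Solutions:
 v(b) = C1*exp(b)


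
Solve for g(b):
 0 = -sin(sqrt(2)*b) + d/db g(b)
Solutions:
 g(b) = C1 - sqrt(2)*cos(sqrt(2)*b)/2


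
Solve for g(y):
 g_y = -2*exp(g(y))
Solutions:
 g(y) = log(1/(C1 + 2*y))


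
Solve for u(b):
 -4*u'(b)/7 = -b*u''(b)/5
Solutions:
 u(b) = C1 + C2*b^(27/7)


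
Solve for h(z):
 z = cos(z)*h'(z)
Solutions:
 h(z) = C1 + Integral(z/cos(z), z)


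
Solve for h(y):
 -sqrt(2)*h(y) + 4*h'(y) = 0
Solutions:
 h(y) = C1*exp(sqrt(2)*y/4)


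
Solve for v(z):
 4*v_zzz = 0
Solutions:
 v(z) = C1 + C2*z + C3*z^2


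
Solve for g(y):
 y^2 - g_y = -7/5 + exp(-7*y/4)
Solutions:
 g(y) = C1 + y^3/3 + 7*y/5 + 4*exp(-7*y/4)/7


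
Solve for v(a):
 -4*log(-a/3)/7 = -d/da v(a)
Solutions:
 v(a) = C1 + 4*a*log(-a)/7 + 4*a*(-log(3) - 1)/7


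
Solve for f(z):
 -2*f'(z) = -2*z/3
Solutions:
 f(z) = C1 + z^2/6


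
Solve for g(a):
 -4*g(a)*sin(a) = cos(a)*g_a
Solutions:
 g(a) = C1*cos(a)^4


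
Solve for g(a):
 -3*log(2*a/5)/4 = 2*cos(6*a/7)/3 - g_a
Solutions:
 g(a) = C1 + 3*a*log(a)/4 - 3*a*log(5)/4 - 3*a/4 + 3*a*log(2)/4 + 7*sin(6*a/7)/9


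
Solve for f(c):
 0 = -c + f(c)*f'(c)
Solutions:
 f(c) = -sqrt(C1 + c^2)
 f(c) = sqrt(C1 + c^2)


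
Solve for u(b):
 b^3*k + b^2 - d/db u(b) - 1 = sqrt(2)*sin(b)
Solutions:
 u(b) = C1 + b^4*k/4 + b^3/3 - b + sqrt(2)*cos(b)


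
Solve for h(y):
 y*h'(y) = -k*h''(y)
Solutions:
 h(y) = C1 + C2*sqrt(k)*erf(sqrt(2)*y*sqrt(1/k)/2)


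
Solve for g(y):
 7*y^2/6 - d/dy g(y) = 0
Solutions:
 g(y) = C1 + 7*y^3/18


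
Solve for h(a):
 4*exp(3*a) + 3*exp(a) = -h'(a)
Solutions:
 h(a) = C1 - 4*exp(3*a)/3 - 3*exp(a)


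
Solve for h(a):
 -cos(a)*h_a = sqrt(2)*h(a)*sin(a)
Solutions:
 h(a) = C1*cos(a)^(sqrt(2))


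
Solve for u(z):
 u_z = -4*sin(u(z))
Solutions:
 u(z) = -acos((-C1 - exp(8*z))/(C1 - exp(8*z))) + 2*pi
 u(z) = acos((-C1 - exp(8*z))/(C1 - exp(8*z)))


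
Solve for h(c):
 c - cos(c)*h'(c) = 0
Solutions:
 h(c) = C1 + Integral(c/cos(c), c)


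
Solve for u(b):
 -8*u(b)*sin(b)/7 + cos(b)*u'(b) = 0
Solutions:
 u(b) = C1/cos(b)^(8/7)


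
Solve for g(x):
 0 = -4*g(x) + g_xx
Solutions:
 g(x) = C1*exp(-2*x) + C2*exp(2*x)


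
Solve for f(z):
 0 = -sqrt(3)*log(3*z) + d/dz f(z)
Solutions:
 f(z) = C1 + sqrt(3)*z*log(z) - sqrt(3)*z + sqrt(3)*z*log(3)


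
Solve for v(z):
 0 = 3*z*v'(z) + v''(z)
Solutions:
 v(z) = C1 + C2*erf(sqrt(6)*z/2)


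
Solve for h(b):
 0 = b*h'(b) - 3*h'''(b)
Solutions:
 h(b) = C1 + Integral(C2*airyai(3^(2/3)*b/3) + C3*airybi(3^(2/3)*b/3), b)


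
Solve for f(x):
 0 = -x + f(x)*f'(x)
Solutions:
 f(x) = -sqrt(C1 + x^2)
 f(x) = sqrt(C1 + x^2)


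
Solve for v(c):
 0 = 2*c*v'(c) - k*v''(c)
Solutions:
 v(c) = C1 + C2*erf(c*sqrt(-1/k))/sqrt(-1/k)


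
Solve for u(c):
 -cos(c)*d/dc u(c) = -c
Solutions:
 u(c) = C1 + Integral(c/cos(c), c)


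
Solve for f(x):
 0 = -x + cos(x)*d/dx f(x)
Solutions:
 f(x) = C1 + Integral(x/cos(x), x)


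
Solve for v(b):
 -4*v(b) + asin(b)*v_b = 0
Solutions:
 v(b) = C1*exp(4*Integral(1/asin(b), b))


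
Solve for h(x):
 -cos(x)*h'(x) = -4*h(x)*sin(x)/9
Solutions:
 h(x) = C1/cos(x)^(4/9)


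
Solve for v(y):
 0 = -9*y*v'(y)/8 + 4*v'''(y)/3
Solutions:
 v(y) = C1 + Integral(C2*airyai(3*2^(1/3)*y/4) + C3*airybi(3*2^(1/3)*y/4), y)


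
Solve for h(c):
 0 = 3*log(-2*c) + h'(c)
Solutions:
 h(c) = C1 - 3*c*log(-c) + 3*c*(1 - log(2))


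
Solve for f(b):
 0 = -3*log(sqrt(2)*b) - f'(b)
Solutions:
 f(b) = C1 - 3*b*log(b) - 3*b*log(2)/2 + 3*b


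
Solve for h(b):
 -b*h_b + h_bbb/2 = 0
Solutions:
 h(b) = C1 + Integral(C2*airyai(2^(1/3)*b) + C3*airybi(2^(1/3)*b), b)


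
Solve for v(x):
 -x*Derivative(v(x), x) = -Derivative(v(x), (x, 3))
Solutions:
 v(x) = C1 + Integral(C2*airyai(x) + C3*airybi(x), x)


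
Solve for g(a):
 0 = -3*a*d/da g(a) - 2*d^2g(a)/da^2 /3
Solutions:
 g(a) = C1 + C2*erf(3*a/2)


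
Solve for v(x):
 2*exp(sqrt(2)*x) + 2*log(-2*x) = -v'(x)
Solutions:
 v(x) = C1 - 2*x*log(-x) + 2*x*(1 - log(2)) - sqrt(2)*exp(sqrt(2)*x)


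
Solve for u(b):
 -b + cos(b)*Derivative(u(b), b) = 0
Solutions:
 u(b) = C1 + Integral(b/cos(b), b)


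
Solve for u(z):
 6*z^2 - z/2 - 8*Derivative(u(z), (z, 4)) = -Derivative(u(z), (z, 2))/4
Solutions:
 u(z) = C1 + C2*z + C3*exp(-sqrt(2)*z/8) + C4*exp(sqrt(2)*z/8) - 2*z^4 + z^3/3 - 768*z^2


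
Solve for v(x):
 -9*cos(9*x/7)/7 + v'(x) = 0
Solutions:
 v(x) = C1 + sin(9*x/7)


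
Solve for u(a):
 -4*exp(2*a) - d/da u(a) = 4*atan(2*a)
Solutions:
 u(a) = C1 - 4*a*atan(2*a) - 2*exp(2*a) + log(4*a^2 + 1)


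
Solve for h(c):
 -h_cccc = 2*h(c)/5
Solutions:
 h(c) = (C1*sin(10^(3/4)*c/10) + C2*cos(10^(3/4)*c/10))*exp(-10^(3/4)*c/10) + (C3*sin(10^(3/4)*c/10) + C4*cos(10^(3/4)*c/10))*exp(10^(3/4)*c/10)


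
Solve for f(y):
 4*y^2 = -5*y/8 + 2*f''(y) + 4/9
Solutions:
 f(y) = C1 + C2*y + y^4/6 + 5*y^3/96 - y^2/9


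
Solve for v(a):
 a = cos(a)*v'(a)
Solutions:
 v(a) = C1 + Integral(a/cos(a), a)


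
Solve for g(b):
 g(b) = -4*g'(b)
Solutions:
 g(b) = C1*exp(-b/4)


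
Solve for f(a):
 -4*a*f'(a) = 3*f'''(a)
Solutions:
 f(a) = C1 + Integral(C2*airyai(-6^(2/3)*a/3) + C3*airybi(-6^(2/3)*a/3), a)


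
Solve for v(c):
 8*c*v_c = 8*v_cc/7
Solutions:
 v(c) = C1 + C2*erfi(sqrt(14)*c/2)


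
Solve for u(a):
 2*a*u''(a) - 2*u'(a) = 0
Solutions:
 u(a) = C1 + C2*a^2


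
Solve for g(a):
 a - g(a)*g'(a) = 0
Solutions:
 g(a) = -sqrt(C1 + a^2)
 g(a) = sqrt(C1 + a^2)


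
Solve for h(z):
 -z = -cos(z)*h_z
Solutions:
 h(z) = C1 + Integral(z/cos(z), z)


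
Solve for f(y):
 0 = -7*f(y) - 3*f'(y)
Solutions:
 f(y) = C1*exp(-7*y/3)


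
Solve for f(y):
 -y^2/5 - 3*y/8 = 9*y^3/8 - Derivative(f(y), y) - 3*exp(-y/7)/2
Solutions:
 f(y) = C1 + 9*y^4/32 + y^3/15 + 3*y^2/16 + 21*exp(-y/7)/2


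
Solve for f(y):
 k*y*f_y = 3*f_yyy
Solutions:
 f(y) = C1 + Integral(C2*airyai(3^(2/3)*k^(1/3)*y/3) + C3*airybi(3^(2/3)*k^(1/3)*y/3), y)


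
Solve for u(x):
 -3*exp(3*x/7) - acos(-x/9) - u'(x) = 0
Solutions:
 u(x) = C1 - x*acos(-x/9) - sqrt(81 - x^2) - 7*exp(3*x/7)


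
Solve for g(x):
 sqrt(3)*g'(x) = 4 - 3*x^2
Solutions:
 g(x) = C1 - sqrt(3)*x^3/3 + 4*sqrt(3)*x/3


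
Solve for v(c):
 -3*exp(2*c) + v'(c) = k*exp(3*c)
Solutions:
 v(c) = C1 + k*exp(3*c)/3 + 3*exp(2*c)/2


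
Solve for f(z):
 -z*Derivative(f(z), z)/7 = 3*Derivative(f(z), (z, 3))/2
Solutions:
 f(z) = C1 + Integral(C2*airyai(-2^(1/3)*21^(2/3)*z/21) + C3*airybi(-2^(1/3)*21^(2/3)*z/21), z)


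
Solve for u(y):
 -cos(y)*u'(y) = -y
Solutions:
 u(y) = C1 + Integral(y/cos(y), y)


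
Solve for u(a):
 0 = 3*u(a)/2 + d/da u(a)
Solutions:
 u(a) = C1*exp(-3*a/2)


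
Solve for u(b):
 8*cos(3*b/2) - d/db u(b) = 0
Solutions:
 u(b) = C1 + 16*sin(3*b/2)/3


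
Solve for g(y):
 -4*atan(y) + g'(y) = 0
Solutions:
 g(y) = C1 + 4*y*atan(y) - 2*log(y^2 + 1)


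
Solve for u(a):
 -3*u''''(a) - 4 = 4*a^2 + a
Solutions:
 u(a) = C1 + C2*a + C3*a^2 + C4*a^3 - a^6/270 - a^5/360 - a^4/18


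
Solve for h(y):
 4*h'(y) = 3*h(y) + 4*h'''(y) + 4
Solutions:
 h(y) = C1*exp(3^(1/3)*y*(4*3^(1/3)/(sqrt(537) + 27)^(1/3) + (sqrt(537) + 27)^(1/3))/12)*sin(3^(1/6)*y*(-3^(2/3)*(sqrt(537) + 27)^(1/3)/12 + (sqrt(537) + 27)^(-1/3))) + C2*exp(3^(1/3)*y*(4*3^(1/3)/(sqrt(537) + 27)^(1/3) + (sqrt(537) + 27)^(1/3))/12)*cos(3^(1/6)*y*(-3^(2/3)*(sqrt(537) + 27)^(1/3)/12 + (sqrt(537) + 27)^(-1/3))) + C3*exp(-3^(1/3)*y*(4*3^(1/3)/(sqrt(537) + 27)^(1/3) + (sqrt(537) + 27)^(1/3))/6) - 4/3


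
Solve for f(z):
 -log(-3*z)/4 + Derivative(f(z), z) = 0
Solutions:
 f(z) = C1 + z*log(-z)/4 + z*(-1 + log(3))/4


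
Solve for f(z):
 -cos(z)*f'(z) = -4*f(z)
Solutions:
 f(z) = C1*(sin(z)^2 + 2*sin(z) + 1)/(sin(z)^2 - 2*sin(z) + 1)


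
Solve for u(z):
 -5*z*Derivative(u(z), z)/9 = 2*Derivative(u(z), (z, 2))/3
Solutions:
 u(z) = C1 + C2*erf(sqrt(15)*z/6)


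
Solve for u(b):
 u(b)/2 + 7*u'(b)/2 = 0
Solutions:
 u(b) = C1*exp(-b/7)


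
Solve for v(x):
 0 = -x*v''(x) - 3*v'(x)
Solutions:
 v(x) = C1 + C2/x^2


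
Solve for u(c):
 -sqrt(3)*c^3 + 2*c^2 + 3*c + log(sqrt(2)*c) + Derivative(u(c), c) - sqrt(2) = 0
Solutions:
 u(c) = C1 + sqrt(3)*c^4/4 - 2*c^3/3 - 3*c^2/2 - c*log(c) - c*log(2)/2 + c + sqrt(2)*c


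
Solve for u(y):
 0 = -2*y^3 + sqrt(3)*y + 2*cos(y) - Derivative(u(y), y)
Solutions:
 u(y) = C1 - y^4/2 + sqrt(3)*y^2/2 + 2*sin(y)


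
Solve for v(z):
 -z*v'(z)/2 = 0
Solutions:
 v(z) = C1


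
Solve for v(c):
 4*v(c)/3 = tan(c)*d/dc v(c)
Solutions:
 v(c) = C1*sin(c)^(4/3)


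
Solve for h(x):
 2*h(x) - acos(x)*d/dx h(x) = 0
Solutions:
 h(x) = C1*exp(2*Integral(1/acos(x), x))


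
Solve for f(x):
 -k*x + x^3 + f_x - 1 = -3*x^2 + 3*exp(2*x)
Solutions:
 f(x) = C1 + k*x^2/2 - x^4/4 - x^3 + x + 3*exp(2*x)/2


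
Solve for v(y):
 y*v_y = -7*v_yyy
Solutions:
 v(y) = C1 + Integral(C2*airyai(-7^(2/3)*y/7) + C3*airybi(-7^(2/3)*y/7), y)


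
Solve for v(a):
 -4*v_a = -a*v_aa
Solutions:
 v(a) = C1 + C2*a^5


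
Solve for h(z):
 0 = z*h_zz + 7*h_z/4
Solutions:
 h(z) = C1 + C2/z^(3/4)


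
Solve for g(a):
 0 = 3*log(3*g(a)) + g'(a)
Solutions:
 Integral(1/(log(_y) + log(3)), (_y, g(a)))/3 = C1 - a


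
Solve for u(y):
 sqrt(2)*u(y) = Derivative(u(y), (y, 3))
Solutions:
 u(y) = C3*exp(2^(1/6)*y) + (C1*sin(2^(1/6)*sqrt(3)*y/2) + C2*cos(2^(1/6)*sqrt(3)*y/2))*exp(-2^(1/6)*y/2)


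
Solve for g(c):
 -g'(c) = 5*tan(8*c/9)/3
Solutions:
 g(c) = C1 + 15*log(cos(8*c/9))/8


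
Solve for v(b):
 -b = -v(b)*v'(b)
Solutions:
 v(b) = -sqrt(C1 + b^2)
 v(b) = sqrt(C1 + b^2)


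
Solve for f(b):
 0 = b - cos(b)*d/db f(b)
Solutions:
 f(b) = C1 + Integral(b/cos(b), b)


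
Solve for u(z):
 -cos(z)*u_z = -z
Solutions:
 u(z) = C1 + Integral(z/cos(z), z)


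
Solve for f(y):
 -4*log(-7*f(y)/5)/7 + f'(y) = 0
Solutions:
 -7*Integral(1/(log(-_y) - log(5) + log(7)), (_y, f(y)))/4 = C1 - y


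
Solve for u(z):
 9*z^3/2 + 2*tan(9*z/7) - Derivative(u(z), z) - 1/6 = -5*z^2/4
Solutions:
 u(z) = C1 + 9*z^4/8 + 5*z^3/12 - z/6 - 14*log(cos(9*z/7))/9


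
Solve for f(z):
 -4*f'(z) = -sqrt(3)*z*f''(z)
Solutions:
 f(z) = C1 + C2*z^(1 + 4*sqrt(3)/3)


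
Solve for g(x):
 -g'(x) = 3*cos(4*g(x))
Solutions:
 g(x) = -asin((C1 + exp(24*x))/(C1 - exp(24*x)))/4 + pi/4
 g(x) = asin((C1 + exp(24*x))/(C1 - exp(24*x)))/4


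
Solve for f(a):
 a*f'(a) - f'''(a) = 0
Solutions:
 f(a) = C1 + Integral(C2*airyai(a) + C3*airybi(a), a)


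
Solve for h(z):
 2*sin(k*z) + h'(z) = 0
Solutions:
 h(z) = C1 + 2*cos(k*z)/k


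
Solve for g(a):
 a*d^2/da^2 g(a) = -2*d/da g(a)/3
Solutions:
 g(a) = C1 + C2*a^(1/3)


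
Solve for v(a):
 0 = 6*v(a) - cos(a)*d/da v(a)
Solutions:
 v(a) = C1*(sin(a)^3 + 3*sin(a)^2 + 3*sin(a) + 1)/(sin(a)^3 - 3*sin(a)^2 + 3*sin(a) - 1)


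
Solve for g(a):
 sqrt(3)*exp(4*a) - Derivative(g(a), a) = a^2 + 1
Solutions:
 g(a) = C1 - a^3/3 - a + sqrt(3)*exp(4*a)/4


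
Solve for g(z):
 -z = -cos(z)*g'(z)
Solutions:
 g(z) = C1 + Integral(z/cos(z), z)


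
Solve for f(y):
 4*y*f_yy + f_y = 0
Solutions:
 f(y) = C1 + C2*y^(3/4)


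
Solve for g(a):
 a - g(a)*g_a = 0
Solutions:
 g(a) = -sqrt(C1 + a^2)
 g(a) = sqrt(C1 + a^2)


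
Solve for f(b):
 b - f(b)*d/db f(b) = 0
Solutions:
 f(b) = -sqrt(C1 + b^2)
 f(b) = sqrt(C1 + b^2)


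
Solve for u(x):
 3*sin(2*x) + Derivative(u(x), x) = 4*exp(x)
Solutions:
 u(x) = C1 + 4*exp(x) + 3*cos(2*x)/2


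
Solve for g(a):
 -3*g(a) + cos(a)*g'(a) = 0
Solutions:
 g(a) = C1*(sin(a) + 1)^(3/2)/(sin(a) - 1)^(3/2)


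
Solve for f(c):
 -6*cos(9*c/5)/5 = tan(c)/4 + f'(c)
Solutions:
 f(c) = C1 + log(cos(c))/4 - 2*sin(9*c/5)/3


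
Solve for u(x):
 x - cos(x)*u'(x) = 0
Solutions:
 u(x) = C1 + Integral(x/cos(x), x)


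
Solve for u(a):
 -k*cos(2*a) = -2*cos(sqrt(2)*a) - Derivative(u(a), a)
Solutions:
 u(a) = C1 + k*sin(2*a)/2 - sqrt(2)*sin(sqrt(2)*a)


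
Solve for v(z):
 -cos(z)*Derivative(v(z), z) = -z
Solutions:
 v(z) = C1 + Integral(z/cos(z), z)


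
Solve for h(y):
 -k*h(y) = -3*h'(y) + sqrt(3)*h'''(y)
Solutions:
 h(y) = C1*exp(-y*(6^(2/3)*(sqrt(3)*k + sqrt(3*k^2 - 4*sqrt(3)))^(1/3) + 2*2^(1/3)*3^(5/6)/(sqrt(3)*k + sqrt(3*k^2 - 4*sqrt(3)))^(1/3))/6) + C2*exp(y*(6^(2/3)*(sqrt(3)*k + sqrt(3*k^2 - 4*sqrt(3)))^(1/3)/12 - 2^(2/3)*3^(1/6)*I*(sqrt(3)*k + sqrt(3*k^2 - 4*sqrt(3)))^(1/3)/4 - 4*sqrt(3)/((-6^(2/3) + 3*2^(2/3)*3^(1/6)*I)*(sqrt(3)*k + sqrt(3*k^2 - 4*sqrt(3)))^(1/3)))) + C3*exp(y*(6^(2/3)*(sqrt(3)*k + sqrt(3*k^2 - 4*sqrt(3)))^(1/3)/12 + 2^(2/3)*3^(1/6)*I*(sqrt(3)*k + sqrt(3*k^2 - 4*sqrt(3)))^(1/3)/4 + 4*sqrt(3)/((6^(2/3) + 3*2^(2/3)*3^(1/6)*I)*(sqrt(3)*k + sqrt(3*k^2 - 4*sqrt(3)))^(1/3))))


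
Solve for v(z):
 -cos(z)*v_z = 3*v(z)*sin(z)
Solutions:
 v(z) = C1*cos(z)^3


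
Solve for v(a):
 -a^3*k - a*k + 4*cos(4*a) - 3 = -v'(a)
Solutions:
 v(a) = C1 + a^4*k/4 + a^2*k/2 + 3*a - sin(4*a)


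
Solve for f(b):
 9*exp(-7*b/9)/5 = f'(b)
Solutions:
 f(b) = C1 - 81*exp(-7*b/9)/35


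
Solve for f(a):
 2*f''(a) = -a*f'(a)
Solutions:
 f(a) = C1 + C2*erf(a/2)


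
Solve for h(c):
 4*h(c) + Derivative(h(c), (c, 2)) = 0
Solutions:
 h(c) = C1*sin(2*c) + C2*cos(2*c)


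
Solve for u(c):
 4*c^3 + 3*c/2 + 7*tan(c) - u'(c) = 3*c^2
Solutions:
 u(c) = C1 + c^4 - c^3 + 3*c^2/4 - 7*log(cos(c))


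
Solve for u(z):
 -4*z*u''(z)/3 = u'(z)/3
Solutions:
 u(z) = C1 + C2*z^(3/4)


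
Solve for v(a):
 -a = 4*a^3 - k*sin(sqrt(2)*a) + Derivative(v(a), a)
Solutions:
 v(a) = C1 - a^4 - a^2/2 - sqrt(2)*k*cos(sqrt(2)*a)/2


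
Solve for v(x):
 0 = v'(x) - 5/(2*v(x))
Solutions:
 v(x) = -sqrt(C1 + 5*x)
 v(x) = sqrt(C1 + 5*x)


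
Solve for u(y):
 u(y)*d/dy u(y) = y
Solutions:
 u(y) = -sqrt(C1 + y^2)
 u(y) = sqrt(C1 + y^2)


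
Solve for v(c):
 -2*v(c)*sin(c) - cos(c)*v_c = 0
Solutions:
 v(c) = C1*cos(c)^2


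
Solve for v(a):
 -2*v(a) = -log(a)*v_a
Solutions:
 v(a) = C1*exp(2*li(a))


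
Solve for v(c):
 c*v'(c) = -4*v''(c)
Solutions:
 v(c) = C1 + C2*erf(sqrt(2)*c/4)


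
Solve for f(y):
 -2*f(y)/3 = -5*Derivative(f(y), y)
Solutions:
 f(y) = C1*exp(2*y/15)


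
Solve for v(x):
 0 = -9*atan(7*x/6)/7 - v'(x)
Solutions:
 v(x) = C1 - 9*x*atan(7*x/6)/7 + 27*log(49*x^2 + 36)/49


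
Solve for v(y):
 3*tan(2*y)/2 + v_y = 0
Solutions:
 v(y) = C1 + 3*log(cos(2*y))/4


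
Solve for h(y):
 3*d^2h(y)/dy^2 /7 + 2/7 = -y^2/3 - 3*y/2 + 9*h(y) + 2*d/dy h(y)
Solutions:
 h(y) = C1*exp(y*(7 - sqrt(238))/3) + C2*exp(y*(7 + sqrt(238))/3) + y^2/27 + 73*y/486 + 29/15309


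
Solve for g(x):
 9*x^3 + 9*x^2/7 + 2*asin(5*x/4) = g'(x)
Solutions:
 g(x) = C1 + 9*x^4/4 + 3*x^3/7 + 2*x*asin(5*x/4) + 2*sqrt(16 - 25*x^2)/5


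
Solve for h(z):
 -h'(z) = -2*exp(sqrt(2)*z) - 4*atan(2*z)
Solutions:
 h(z) = C1 + 4*z*atan(2*z) + sqrt(2)*exp(sqrt(2)*z) - log(4*z^2 + 1)


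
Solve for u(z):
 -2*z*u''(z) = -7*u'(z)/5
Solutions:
 u(z) = C1 + C2*z^(17/10)


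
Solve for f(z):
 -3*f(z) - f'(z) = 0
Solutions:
 f(z) = C1*exp(-3*z)


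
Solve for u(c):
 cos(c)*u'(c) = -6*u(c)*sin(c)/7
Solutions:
 u(c) = C1*cos(c)^(6/7)


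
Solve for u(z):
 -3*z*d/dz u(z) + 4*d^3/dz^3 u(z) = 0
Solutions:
 u(z) = C1 + Integral(C2*airyai(6^(1/3)*z/2) + C3*airybi(6^(1/3)*z/2), z)


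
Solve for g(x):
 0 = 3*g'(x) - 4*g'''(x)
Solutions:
 g(x) = C1 + C2*exp(-sqrt(3)*x/2) + C3*exp(sqrt(3)*x/2)


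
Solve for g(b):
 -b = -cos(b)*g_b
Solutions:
 g(b) = C1 + Integral(b/cos(b), b)


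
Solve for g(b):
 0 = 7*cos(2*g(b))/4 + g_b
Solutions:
 g(b) = -asin((C1 + exp(7*b))/(C1 - exp(7*b)))/2 + pi/2
 g(b) = asin((C1 + exp(7*b))/(C1 - exp(7*b)))/2


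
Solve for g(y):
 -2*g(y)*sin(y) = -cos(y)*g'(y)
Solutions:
 g(y) = C1/cos(y)^2


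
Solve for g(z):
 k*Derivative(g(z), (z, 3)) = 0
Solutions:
 g(z) = C1 + C2*z + C3*z^2


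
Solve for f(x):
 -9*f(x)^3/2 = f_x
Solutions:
 f(x) = -sqrt(-1/(C1 - 9*x))
 f(x) = sqrt(-1/(C1 - 9*x))


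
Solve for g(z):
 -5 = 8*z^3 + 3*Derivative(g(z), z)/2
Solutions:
 g(z) = C1 - 4*z^4/3 - 10*z/3


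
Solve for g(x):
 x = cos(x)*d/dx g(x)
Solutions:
 g(x) = C1 + Integral(x/cos(x), x)


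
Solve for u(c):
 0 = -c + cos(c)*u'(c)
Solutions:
 u(c) = C1 + Integral(c/cos(c), c)


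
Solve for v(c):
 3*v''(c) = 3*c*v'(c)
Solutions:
 v(c) = C1 + C2*erfi(sqrt(2)*c/2)


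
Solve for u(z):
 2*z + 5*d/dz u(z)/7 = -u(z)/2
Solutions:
 u(z) = C1*exp(-7*z/10) - 4*z + 40/7


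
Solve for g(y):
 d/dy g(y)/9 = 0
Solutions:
 g(y) = C1


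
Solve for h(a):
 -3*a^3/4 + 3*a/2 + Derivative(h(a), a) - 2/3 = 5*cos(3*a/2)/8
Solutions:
 h(a) = C1 + 3*a^4/16 - 3*a^2/4 + 2*a/3 + 5*sin(3*a/2)/12


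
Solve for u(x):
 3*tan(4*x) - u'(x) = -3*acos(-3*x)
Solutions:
 u(x) = C1 + 3*x*acos(-3*x) + sqrt(1 - 9*x^2) - 3*log(cos(4*x))/4


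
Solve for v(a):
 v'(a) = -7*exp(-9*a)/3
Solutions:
 v(a) = C1 + 7*exp(-9*a)/27


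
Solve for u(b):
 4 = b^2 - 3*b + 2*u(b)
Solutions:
 u(b) = -b^2/2 + 3*b/2 + 2


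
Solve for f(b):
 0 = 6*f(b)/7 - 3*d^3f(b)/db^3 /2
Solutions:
 f(b) = C3*exp(14^(2/3)*b/7) + (C1*sin(14^(2/3)*sqrt(3)*b/14) + C2*cos(14^(2/3)*sqrt(3)*b/14))*exp(-14^(2/3)*b/14)


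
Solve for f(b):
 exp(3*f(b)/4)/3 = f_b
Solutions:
 f(b) = 4*log(-1/(C1 + b))/3 + 8*log(2)/3
 f(b) = 4*log(2^(2/3)*(-1/(C1 + b))^(1/3)*(-1 - sqrt(3)*I)/2)
 f(b) = 4*log(2^(2/3)*(-1/(C1 + b))^(1/3)*(-1 + sqrt(3)*I)/2)


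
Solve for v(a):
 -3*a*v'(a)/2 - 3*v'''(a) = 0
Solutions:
 v(a) = C1 + Integral(C2*airyai(-2^(2/3)*a/2) + C3*airybi(-2^(2/3)*a/2), a)


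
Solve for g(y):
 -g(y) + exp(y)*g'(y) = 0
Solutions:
 g(y) = C1*exp(-exp(-y))


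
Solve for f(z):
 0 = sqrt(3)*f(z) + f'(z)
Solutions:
 f(z) = C1*exp(-sqrt(3)*z)


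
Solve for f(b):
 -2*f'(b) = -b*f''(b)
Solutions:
 f(b) = C1 + C2*b^3


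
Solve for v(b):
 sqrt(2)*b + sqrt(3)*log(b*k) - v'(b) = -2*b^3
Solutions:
 v(b) = C1 + b^4/2 + sqrt(2)*b^2/2 + sqrt(3)*b*log(b*k) - sqrt(3)*b


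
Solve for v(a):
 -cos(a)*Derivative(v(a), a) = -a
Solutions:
 v(a) = C1 + Integral(a/cos(a), a)


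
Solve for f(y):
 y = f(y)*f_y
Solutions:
 f(y) = -sqrt(C1 + y^2)
 f(y) = sqrt(C1 + y^2)


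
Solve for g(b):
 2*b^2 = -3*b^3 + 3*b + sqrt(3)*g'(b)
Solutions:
 g(b) = C1 + sqrt(3)*b^4/4 + 2*sqrt(3)*b^3/9 - sqrt(3)*b^2/2


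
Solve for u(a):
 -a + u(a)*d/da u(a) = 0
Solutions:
 u(a) = -sqrt(C1 + a^2)
 u(a) = sqrt(C1 + a^2)


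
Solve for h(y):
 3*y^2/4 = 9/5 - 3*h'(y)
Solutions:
 h(y) = C1 - y^3/12 + 3*y/5


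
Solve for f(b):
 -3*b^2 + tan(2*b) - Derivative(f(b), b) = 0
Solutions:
 f(b) = C1 - b^3 - log(cos(2*b))/2


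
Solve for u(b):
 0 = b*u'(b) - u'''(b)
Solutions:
 u(b) = C1 + Integral(C2*airyai(b) + C3*airybi(b), b)


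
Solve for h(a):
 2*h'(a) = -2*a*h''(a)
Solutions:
 h(a) = C1 + C2*log(a)


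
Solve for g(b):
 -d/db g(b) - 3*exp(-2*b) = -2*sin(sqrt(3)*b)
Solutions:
 g(b) = C1 - 2*sqrt(3)*cos(sqrt(3)*b)/3 + 3*exp(-2*b)/2


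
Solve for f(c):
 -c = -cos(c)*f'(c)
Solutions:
 f(c) = C1 + Integral(c/cos(c), c)


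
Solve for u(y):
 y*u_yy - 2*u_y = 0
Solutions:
 u(y) = C1 + C2*y^3


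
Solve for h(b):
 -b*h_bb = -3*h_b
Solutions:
 h(b) = C1 + C2*b^4


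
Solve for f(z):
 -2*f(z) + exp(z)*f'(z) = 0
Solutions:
 f(z) = C1*exp(-2*exp(-z))


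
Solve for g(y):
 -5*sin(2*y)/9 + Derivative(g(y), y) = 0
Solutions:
 g(y) = C1 - 5*cos(2*y)/18


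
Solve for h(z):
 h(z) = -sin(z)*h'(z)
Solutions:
 h(z) = C1*sqrt(cos(z) + 1)/sqrt(cos(z) - 1)


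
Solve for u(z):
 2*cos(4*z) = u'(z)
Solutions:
 u(z) = C1 + sin(4*z)/2


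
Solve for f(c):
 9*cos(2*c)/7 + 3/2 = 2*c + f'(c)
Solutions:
 f(c) = C1 - c^2 + 3*c/2 + 9*sin(c)*cos(c)/7


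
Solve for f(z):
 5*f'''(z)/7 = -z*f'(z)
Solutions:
 f(z) = C1 + Integral(C2*airyai(-5^(2/3)*7^(1/3)*z/5) + C3*airybi(-5^(2/3)*7^(1/3)*z/5), z)


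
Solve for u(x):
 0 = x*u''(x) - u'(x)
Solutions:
 u(x) = C1 + C2*x^2


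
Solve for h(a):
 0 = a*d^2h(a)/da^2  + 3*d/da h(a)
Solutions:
 h(a) = C1 + C2/a^2


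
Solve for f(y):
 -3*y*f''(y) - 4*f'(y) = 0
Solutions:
 f(y) = C1 + C2/y^(1/3)


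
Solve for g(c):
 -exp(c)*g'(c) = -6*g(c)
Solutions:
 g(c) = C1*exp(-6*exp(-c))


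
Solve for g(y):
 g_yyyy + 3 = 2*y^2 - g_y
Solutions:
 g(y) = C1 + C4*exp(-y) + 2*y^3/3 - 3*y + (C2*sin(sqrt(3)*y/2) + C3*cos(sqrt(3)*y/2))*exp(y/2)


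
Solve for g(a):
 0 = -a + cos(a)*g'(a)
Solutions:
 g(a) = C1 + Integral(a/cos(a), a)


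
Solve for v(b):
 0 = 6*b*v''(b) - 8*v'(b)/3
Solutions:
 v(b) = C1 + C2*b^(13/9)


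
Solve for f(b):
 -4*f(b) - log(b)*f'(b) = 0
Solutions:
 f(b) = C1*exp(-4*li(b))


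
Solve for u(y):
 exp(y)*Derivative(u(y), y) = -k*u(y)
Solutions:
 u(y) = C1*exp(k*exp(-y))


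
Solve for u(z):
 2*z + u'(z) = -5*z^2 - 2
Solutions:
 u(z) = C1 - 5*z^3/3 - z^2 - 2*z


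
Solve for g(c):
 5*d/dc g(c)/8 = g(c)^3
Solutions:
 g(c) = -sqrt(10)*sqrt(-1/(C1 + 8*c))/2
 g(c) = sqrt(10)*sqrt(-1/(C1 + 8*c))/2


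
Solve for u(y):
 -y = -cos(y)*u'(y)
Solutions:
 u(y) = C1 + Integral(y/cos(y), y)


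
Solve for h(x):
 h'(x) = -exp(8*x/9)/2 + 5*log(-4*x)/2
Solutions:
 h(x) = C1 + 5*x*log(-x)/2 + x*(-5/2 + 5*log(2)) - 9*exp(8*x/9)/16


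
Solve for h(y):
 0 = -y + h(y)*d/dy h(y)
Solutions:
 h(y) = -sqrt(C1 + y^2)
 h(y) = sqrt(C1 + y^2)


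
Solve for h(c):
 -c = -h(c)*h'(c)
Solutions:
 h(c) = -sqrt(C1 + c^2)
 h(c) = sqrt(C1 + c^2)


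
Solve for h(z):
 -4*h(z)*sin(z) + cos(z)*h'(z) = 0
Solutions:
 h(z) = C1/cos(z)^4


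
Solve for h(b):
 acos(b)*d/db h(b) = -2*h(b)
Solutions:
 h(b) = C1*exp(-2*Integral(1/acos(b), b))


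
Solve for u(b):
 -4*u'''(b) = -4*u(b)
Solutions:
 u(b) = C3*exp(b) + (C1*sin(sqrt(3)*b/2) + C2*cos(sqrt(3)*b/2))*exp(-b/2)


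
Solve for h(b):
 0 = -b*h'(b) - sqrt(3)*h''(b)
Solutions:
 h(b) = C1 + C2*erf(sqrt(2)*3^(3/4)*b/6)


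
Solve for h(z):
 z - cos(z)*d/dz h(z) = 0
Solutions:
 h(z) = C1 + Integral(z/cos(z), z)


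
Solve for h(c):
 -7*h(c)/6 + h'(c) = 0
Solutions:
 h(c) = C1*exp(7*c/6)


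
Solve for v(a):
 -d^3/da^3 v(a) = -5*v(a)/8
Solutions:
 v(a) = C3*exp(5^(1/3)*a/2) + (C1*sin(sqrt(3)*5^(1/3)*a/4) + C2*cos(sqrt(3)*5^(1/3)*a/4))*exp(-5^(1/3)*a/4)


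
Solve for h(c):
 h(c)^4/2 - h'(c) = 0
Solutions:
 h(c) = 2^(1/3)*(-1/(C1 + 3*c))^(1/3)
 h(c) = 2^(1/3)*(-1/(C1 + c))^(1/3)*(-3^(2/3) - 3*3^(1/6)*I)/6
 h(c) = 2^(1/3)*(-1/(C1 + c))^(1/3)*(-3^(2/3) + 3*3^(1/6)*I)/6


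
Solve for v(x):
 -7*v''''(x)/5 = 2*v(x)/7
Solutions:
 v(x) = (C1*sin(2^(3/4)*5^(1/4)*sqrt(7)*x/14) + C2*cos(2^(3/4)*5^(1/4)*sqrt(7)*x/14))*exp(-2^(3/4)*5^(1/4)*sqrt(7)*x/14) + (C3*sin(2^(3/4)*5^(1/4)*sqrt(7)*x/14) + C4*cos(2^(3/4)*5^(1/4)*sqrt(7)*x/14))*exp(2^(3/4)*5^(1/4)*sqrt(7)*x/14)


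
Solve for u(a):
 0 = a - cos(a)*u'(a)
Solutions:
 u(a) = C1 + Integral(a/cos(a), a)


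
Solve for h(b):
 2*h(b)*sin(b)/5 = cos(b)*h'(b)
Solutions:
 h(b) = C1/cos(b)^(2/5)


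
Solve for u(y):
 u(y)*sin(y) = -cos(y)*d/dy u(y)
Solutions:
 u(y) = C1*cos(y)


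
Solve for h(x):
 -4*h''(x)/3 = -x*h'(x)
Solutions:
 h(x) = C1 + C2*erfi(sqrt(6)*x/4)


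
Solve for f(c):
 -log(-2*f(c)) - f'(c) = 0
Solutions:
 Integral(1/(log(-_y) + log(2)), (_y, f(c))) = C1 - c


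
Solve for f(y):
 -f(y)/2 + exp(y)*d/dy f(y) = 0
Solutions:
 f(y) = C1*exp(-exp(-y)/2)


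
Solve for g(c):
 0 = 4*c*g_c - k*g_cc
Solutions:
 g(c) = C1 + C2*erf(sqrt(2)*c*sqrt(-1/k))/sqrt(-1/k)


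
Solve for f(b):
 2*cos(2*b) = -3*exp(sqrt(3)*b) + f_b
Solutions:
 f(b) = C1 + sqrt(3)*exp(sqrt(3)*b) + sin(2*b)


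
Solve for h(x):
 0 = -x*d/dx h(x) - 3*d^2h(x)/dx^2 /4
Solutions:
 h(x) = C1 + C2*erf(sqrt(6)*x/3)


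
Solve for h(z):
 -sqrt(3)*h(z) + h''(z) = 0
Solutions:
 h(z) = C1*exp(-3^(1/4)*z) + C2*exp(3^(1/4)*z)


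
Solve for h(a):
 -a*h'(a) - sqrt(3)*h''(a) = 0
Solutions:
 h(a) = C1 + C2*erf(sqrt(2)*3^(3/4)*a/6)


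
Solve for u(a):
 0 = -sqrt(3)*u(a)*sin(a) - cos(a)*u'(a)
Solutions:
 u(a) = C1*cos(a)^(sqrt(3))


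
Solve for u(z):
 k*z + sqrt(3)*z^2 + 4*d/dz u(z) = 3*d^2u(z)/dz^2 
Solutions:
 u(z) = C1 + C2*exp(4*z/3) - k*z^2/8 - 3*k*z/16 - sqrt(3)*z^3/12 - 3*sqrt(3)*z^2/16 - 9*sqrt(3)*z/32


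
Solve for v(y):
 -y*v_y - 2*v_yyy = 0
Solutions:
 v(y) = C1 + Integral(C2*airyai(-2^(2/3)*y/2) + C3*airybi(-2^(2/3)*y/2), y)


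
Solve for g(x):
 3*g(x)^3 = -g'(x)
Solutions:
 g(x) = -sqrt(2)*sqrt(-1/(C1 - 3*x))/2
 g(x) = sqrt(2)*sqrt(-1/(C1 - 3*x))/2


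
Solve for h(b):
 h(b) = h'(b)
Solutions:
 h(b) = C1*exp(b)


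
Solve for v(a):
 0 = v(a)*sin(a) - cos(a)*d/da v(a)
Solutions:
 v(a) = C1/cos(a)


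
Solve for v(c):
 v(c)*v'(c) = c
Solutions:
 v(c) = -sqrt(C1 + c^2)
 v(c) = sqrt(C1 + c^2)


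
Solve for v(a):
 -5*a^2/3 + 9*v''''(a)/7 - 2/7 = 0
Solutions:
 v(a) = C1 + C2*a + C3*a^2 + C4*a^3 + 7*a^6/1944 + a^4/108


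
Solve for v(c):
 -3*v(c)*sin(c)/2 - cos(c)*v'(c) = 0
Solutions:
 v(c) = C1*cos(c)^(3/2)


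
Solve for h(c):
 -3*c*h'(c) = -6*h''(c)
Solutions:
 h(c) = C1 + C2*erfi(c/2)


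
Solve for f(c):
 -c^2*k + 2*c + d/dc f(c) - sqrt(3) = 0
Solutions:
 f(c) = C1 + c^3*k/3 - c^2 + sqrt(3)*c


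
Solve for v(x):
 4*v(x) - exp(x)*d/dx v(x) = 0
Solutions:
 v(x) = C1*exp(-4*exp(-x))


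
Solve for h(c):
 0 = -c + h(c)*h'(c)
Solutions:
 h(c) = -sqrt(C1 + c^2)
 h(c) = sqrt(C1 + c^2)


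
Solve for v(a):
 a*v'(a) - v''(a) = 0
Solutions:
 v(a) = C1 + C2*erfi(sqrt(2)*a/2)


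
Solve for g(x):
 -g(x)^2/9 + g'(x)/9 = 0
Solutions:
 g(x) = -1/(C1 + x)


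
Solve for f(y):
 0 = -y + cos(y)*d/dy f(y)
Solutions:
 f(y) = C1 + Integral(y/cos(y), y)
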